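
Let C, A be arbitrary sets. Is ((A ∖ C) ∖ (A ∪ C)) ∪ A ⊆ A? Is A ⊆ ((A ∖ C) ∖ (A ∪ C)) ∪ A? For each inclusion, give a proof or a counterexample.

Forward inclusion. Let x ∈ ((A ∖ C) ∖ (A ∪ C)) ∪ A. Then either x ∈ A and x ∉ C; or x ∈ C ∩ A. In each case x ∈ A, so ((A ∖ C) ∖ (A ∪ C)) ∪ A ⊆ A.

Reverse inclusion. Let x ∈ A. Then either x ∈ A and x ∉ C; or x ∈ C ∩ A. In each case x ∈ ((A ∖ C) ∖ (A ∪ C)) ∪ A, so A ⊆ ((A ∖ C) ∖ (A ∪ C)) ∪ A.

Both inclusions hold.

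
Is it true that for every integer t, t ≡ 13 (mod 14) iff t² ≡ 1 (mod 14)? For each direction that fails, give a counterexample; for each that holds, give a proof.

(⇐) This fails: take t = 1. Then 1² = 1 ≡ 1 (mod 14), yet 1 ≡ 1 (mod 14), not 13.

(⇒) Suppose t ≡ 13 (mod 14). Write t = 14j + 13. Then (14j + 13)² = 196j² + 364j + 169 = 14(14j² + 26j + 12) + 1, so t² ≡ 1 (mod 14).

Only the forward implication holds.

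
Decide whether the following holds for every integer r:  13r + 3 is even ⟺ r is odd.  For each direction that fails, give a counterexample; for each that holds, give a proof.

Both directions hold; the statement is true.

[⇒] Suppose 13r + 3 is even. Since 13 is odd, 13r and r have the same parity, so 13r + 3 ≡ r + 3 (mod 2). As 3 is odd, 13r + 3 is even exactly when r is odd. Thus r is odd.

[⇐] Conversely, suppose r is odd; write r = 2j + 1. Then 13r + 3 = 13·(2j + 1) + 3 = 2·13j + 16, which is even.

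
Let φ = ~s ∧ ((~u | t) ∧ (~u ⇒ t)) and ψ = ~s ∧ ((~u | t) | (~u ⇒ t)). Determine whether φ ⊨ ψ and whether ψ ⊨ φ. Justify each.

(→) Assume the antecedent. If t is true, the antecedent forces (t = T, u = F, s = F) or (t = T, u = T, s = F), and ~s ∧ ((~u | t) | (~u ⇒ t)) holds there. If t is false, the antecedent cannot hold. Either way ~s ∧ ((~u | t) | (~u ⇒ t)) holds.

(←) This fails. Under t = F, u = F, s = F, the left side is false but the right side is true.

(⇒) holds; (⇐) fails.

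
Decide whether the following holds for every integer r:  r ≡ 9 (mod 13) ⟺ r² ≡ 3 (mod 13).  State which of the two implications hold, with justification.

(⇒) holds; (⇐) fails.

(⟸) This fails: take r = 4. Then 4² = 16 ≡ 3 (mod 13), yet 4 ≡ 4 (mod 13), not 9.

(⟹) Suppose r ≡ 9 (mod 13). Write r = 13j + 9. Then (13j + 9)² = 169j² + 234j + 81 = 13(13j² + 18j + 6) + 3, so r² ≡ 3 (mod 13).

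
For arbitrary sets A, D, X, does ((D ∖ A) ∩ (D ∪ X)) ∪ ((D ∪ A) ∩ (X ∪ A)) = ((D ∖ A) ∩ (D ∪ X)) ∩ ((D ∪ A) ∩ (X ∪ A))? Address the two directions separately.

The sets are not equal: only the reverse inclusion holds.

Reverse inclusion. Let x ∈ ((D ∖ A) ∩ (D ∪ X)) ∩ ((D ∪ A) ∩ (X ∪ A)). Then x ∈ D ∩ X and x ∉ A, from which x ∈ ((D ∖ A) ∩ (D ∪ X)) ∪ ((D ∪ A) ∩ (X ∪ A)).

Forward inclusion. This inclusion fails. Take A = {1}, D = ∅, X = ∅; then 1 ∈ ((D ∖ A) ∩ (D ∪ X)) ∪ ((D ∪ A) ∩ (X ∪ A)) but 1 ∉ ((D ∖ A) ∩ (D ∪ X)) ∩ ((D ∪ A) ∩ (X ∪ A)).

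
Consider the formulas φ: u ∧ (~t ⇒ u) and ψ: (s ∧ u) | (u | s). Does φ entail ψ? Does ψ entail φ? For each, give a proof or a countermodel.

(⟸) This fails. Under u = F, t = F, s = T, the left side is false but the right side is true.

(⟹) Assume the antecedent. If u is true, (s ∧ u) | (u | s) reduces to true regardless of the other variables. If u is false, the antecedent cannot hold. Either way (s ∧ u) | (u | s) holds.

Only the forward direction holds.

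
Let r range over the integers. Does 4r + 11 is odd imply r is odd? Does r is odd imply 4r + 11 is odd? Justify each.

Only the converse holds.

(⇒) This fails: take r = 0. Then 4r + 11 = 11, which is odd, yet r = 0 is even, not odd.

(⇐) Suppose r is odd. Since 4 is even, 4r is even for every r, so 4r + 11 has the same parity as 11, which is odd. Hence 4r + 11 is odd.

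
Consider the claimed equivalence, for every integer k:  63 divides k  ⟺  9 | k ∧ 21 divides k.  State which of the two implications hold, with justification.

Forward direction. If 63 ∣ k, write k = 63q. Since 63 = 7·9, k = 9·(7q), so 9 ∣ k; and since 63 = 3·21, k = 21·(3q), so 21 ∣ k.

Converse. Suppose 9 ∣ k and 21 ∣ k. Any common multiple of 9 and 21 is a multiple of their lcm; here lcm(9, 21) = 9·21/gcd(9, 21) = 189/3 = 63, so 63 ∣ k.

The biconditional holds.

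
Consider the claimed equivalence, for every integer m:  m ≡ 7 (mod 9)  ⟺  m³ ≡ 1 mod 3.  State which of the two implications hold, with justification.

Only the forward implication holds.

(⇒) Suppose m ≡ 7 (mod 9). Then m³ ≡ 7³ = 343 (mod 9), and since 3 ∣ 9, also m³ ≡ 1 (mod 3).

(⇐) This fails: take m = 1. Then 1³ = 1 ≡ 1 (mod 3), yet 1 ≡ 1 (mod 9), not 7.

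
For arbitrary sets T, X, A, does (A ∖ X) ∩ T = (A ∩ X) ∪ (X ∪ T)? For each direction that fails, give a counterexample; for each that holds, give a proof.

(⊆) holds; (⊇) fails.

Forward inclusion. Let x ∈ (A ∖ X) ∩ T. Then x ∈ T ∩ A and x ∉ X, from which x ∈ (A ∩ X) ∪ (X ∪ T).

Reverse inclusion. This inclusion fails. Take T = {1}, X = ∅, A = ∅; then 1 ∈ (A ∩ X) ∪ (X ∪ T) but 1 ∉ (A ∖ X) ∩ T.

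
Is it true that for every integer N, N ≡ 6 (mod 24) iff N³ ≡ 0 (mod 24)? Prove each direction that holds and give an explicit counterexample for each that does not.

(⇒) holds; (⇐) fails.

(→) Suppose N ≡ 6 (mod 24). Write N = 24j + 6. Then (24j + 6)³ = 13824j³ + 10368j² + 2592j + 216 = 24(576j³ + 432j² + 108j + 9) + 0, so N³ ≡ 0 (mod 24).

(←) This fails: take N = 0. Then 0³ = 0 ≡ 0 (mod 24), yet 0 ≡ 0 (mod 24), not 6.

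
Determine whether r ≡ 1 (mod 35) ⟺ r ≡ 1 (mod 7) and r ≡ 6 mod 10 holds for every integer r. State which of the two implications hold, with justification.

(→) This fails: r = 1 gives 1 ≡ 1 (mod 35) but 1 ≡ 1 (mod 10), so the conjunction on the right does not hold.

(←) Conversely, if r ≡ 1 (mod 7) and r ≡ 6 (mod 10), then by the Chinese remainder theorem r ≡ 36 (mod 70). Since 36 ≡ 1 (mod 35) and 35 ∣ 70, we get r ≡ 1 (mod 35).

Only the reverse direction holds.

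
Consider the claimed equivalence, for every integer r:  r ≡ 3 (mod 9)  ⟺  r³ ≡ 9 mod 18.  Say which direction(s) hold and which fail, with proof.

(→) This fails: take r = 12. Then 12 ≡ 3 (mod 9), but 12³ = 1728 ≡ 0 (mod 18), not 9.

(←) This fails: take r = 9. Then 9³ = 729 ≡ 9 (mod 18), yet 9 ≡ 0 (mod 9), not 3.

(⇒) fails and (⇐) fails.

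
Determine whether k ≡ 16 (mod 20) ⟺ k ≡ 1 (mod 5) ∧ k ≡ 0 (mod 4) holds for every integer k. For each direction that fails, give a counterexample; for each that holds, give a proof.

Equivalent; both directions hold.

(⇒) Suppose k ≡ 16 (mod 20); write k = 20j + 16. Since 5 ∣ 20, reducing mod 5 gives k ≡ 16 ≡ 1 (mod 5); since 4 ∣ 20, reducing mod 4 gives k ≡ 16 ≡ 0 (mod 4).

(⇐) Conversely, if k ≡ 1 (mod 5) and k ≡ 0 (mod 4), then by the Chinese remainder theorem k ≡ 16 (mod 20). This is exactly k ≡ 16 (mod 20).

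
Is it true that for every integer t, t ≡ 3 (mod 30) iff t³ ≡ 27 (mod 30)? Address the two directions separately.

Both directions hold.

Forward direction. Suppose t ≡ 3 (mod 30). Write t = 30j + 3. Then (30j + 3)³ = 27000j³ + 8100j² + 810j + 27 = 30(900j³ + 270j² + 27j) + 27, so t³ ≡ 27 (mod 30).

Converse. Suppose t³ ≡ 27 (mod 30). The only residue r in {0, …, 29} with r³ ≡ 27 (mod 30) is r = 3, so t ≡ 3 (mod 30).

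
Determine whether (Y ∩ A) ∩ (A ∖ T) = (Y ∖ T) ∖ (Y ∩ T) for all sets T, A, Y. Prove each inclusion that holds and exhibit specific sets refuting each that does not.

The sets are not equal: only the forward inclusion holds.

(⟹) Let x ∈ (Y ∩ A) ∩ (A ∖ T). Then x ∈ A ∩ Y and x ∉ T, from which x ∈ (Y ∖ T) ∖ (Y ∩ T).

(⟸) This inclusion fails. Take T = ∅, A = ∅, Y = {1}; then 1 ∈ (Y ∖ T) ∖ (Y ∩ T) but 1 ∉ (Y ∩ A) ∩ (A ∖ T).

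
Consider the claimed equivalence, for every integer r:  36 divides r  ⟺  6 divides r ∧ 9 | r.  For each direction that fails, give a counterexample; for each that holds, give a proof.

(⇒) holds; (⇐) fails.

(→) If 36 ∣ r, write r = 36q. Since 36 = 6·6, r = 6·(6q), so 6 ∣ r; and since 36 = 4·9, r = 9·(4q), so 9 ∣ r.

(←) This fails: take r = 18. Both 6 ∣ 18 and 9 ∣ 18, yet 18 is not a multiple of 36 (since 18 = 0·36 + 18), so 36 ∤ 18.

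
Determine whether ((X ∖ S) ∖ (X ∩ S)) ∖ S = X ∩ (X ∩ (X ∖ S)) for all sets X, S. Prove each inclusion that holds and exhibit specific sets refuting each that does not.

The two sets are equal.

(⟹) Let x ∈ ((X ∖ S) ∖ (X ∩ S)) ∖ S. Then x ∈ X and x ∉ S, from which x ∈ X ∩ (X ∩ (X ∖ S)).

(⟸) Let x ∈ X ∩ (X ∩ (X ∖ S)). Then x ∈ X and x ∉ S, from which x ∈ ((X ∖ S) ∖ (X ∩ S)) ∖ S.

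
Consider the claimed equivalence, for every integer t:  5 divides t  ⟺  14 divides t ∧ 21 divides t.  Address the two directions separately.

Forward direction. This fails: take t = 5. Certainly 5 ∣ 5, but 14 ∤ 5.

Converse. This fails: take t = 42. Both 14 ∣ 42 and 21 ∣ 42, yet 42 is not a multiple of 5 (since 42 = 8·5 + 2), so 5 ∤ 42.

Neither implication holds.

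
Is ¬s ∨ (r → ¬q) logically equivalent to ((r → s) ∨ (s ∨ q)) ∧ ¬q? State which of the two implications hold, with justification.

Not equivalent: only (⇐) holds.

Forward direction. This fails. Under r = T, q = F, s = F, the left side is true but the right side is false.

Converse. Assume the antecedent. If r is true, the antecedent forces (r = T, q = F, s = T), and ¬s ∨ (r → ¬q) holds there. If r is false, ¬s ∨ (r → ¬q) reduces to true regardless of the other variables. Either way ¬s ∨ (r → ¬q) holds.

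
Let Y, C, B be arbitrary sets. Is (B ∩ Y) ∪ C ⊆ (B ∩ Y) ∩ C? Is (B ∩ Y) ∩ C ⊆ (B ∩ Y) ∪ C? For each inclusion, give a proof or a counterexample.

(⊇) Let x ∈ (B ∩ Y) ∩ C. Then x ∈ Y ∩ C ∩ B, from which x ∈ (B ∩ Y) ∪ C.

(⊆) This inclusion fails. Take Y = ∅, C = {1}, B = ∅; then 1 ∈ (B ∩ Y) ∪ C but 1 ∉ (B ∩ Y) ∩ C.

The sets are not equal: only the reverse inclusion holds.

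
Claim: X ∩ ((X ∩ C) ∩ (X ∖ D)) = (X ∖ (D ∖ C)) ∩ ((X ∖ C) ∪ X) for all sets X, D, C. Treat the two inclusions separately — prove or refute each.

Reverse inclusion. This inclusion fails. Take X = {1}, D = ∅, C = ∅; then 1 ∈ (X ∖ (D ∖ C)) ∩ ((X ∖ C) ∪ X) but 1 ∉ X ∩ ((X ∩ C) ∩ (X ∖ D)).

Forward inclusion. Let x ∈ X ∩ ((X ∩ C) ∩ (X ∖ D)). Then x ∈ X ∩ C and x ∉ D, from which x ∈ (X ∖ (D ∖ C)) ∩ ((X ∖ C) ∪ X).

Only the forward inclusion holds.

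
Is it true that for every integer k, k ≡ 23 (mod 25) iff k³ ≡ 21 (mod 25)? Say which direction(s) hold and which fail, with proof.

[⇒] This fails: take k = 23. Then 23 ≡ 23 (mod 25), but 23³ = 12167 ≡ 17 (mod 25), not 21.

[⇐] This fails: take k = 16. Then 16³ = 4096 ≡ 21 (mod 25), yet 16 ≡ 16 (mod 25), not 23.

Neither direction holds.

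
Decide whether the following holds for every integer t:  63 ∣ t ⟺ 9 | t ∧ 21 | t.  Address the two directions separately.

[⇒] If 63 ∣ t, write t = 63q. Since 63 = 7·9, t = 9·(7q), so 9 ∣ t; and since 63 = 3·21, t = 21·(3q), so 21 ∣ t.

[⇐] Suppose 9 ∣ t and 21 ∣ t. Any common multiple of 9 and 21 is a multiple of their lcm; here lcm(9, 21) = 9·21/gcd(9, 21) = 189/3 = 63, so 63 ∣ t.

Both implications hold.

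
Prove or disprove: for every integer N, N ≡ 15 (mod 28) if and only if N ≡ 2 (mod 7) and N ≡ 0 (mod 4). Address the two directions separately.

(⇒) fails and (⇐) fails.

[⇒] This fails: N = 15 gives 15 ≡ 15 (mod 28) but 15 ≡ 1 (mod 7), so the conjunction on the right does not hold.

[⇐] This fails: N = 16 satisfies both congruences on the right (16 ≡ 2 mod 7 and 16 ≡ 0 mod 4) yet 16 ≡ 16 (mod 28), not 15.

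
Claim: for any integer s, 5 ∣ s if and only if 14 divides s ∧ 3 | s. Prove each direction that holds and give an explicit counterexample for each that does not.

Neither direction holds.

(→) This fails: take s = 5. Certainly 5 ∣ 5, but 14 ∤ 5.

(←) This fails: take s = 42. Both 14 ∣ 42 and 3 ∣ 42, yet 42 is not a multiple of 5 (since 42 = 8·5 + 2), so 5 ∤ 42.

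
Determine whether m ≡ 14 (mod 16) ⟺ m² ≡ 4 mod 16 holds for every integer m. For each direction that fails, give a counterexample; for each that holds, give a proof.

The forward direction holds; the converse fails.

Converse. This fails: take m = 2. Then 2² = 4 ≡ 4 (mod 16), yet 2 ≡ 2 (mod 16), not 14.

Forward direction. Suppose m ≡ 14 (mod 16). Write m = 16j + 14. Then (16j + 14)² = 256j² + 448j + 196 = 16(16j² + 28j + 12) + 4, so m² ≡ 4 (mod 16).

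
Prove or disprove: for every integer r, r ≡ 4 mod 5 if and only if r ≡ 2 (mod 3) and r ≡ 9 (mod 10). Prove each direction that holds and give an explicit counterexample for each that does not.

(→) This fails: r = 4 gives 4 ≡ 4 (mod 5) but 4 ≡ 1 (mod 3), so the conjunction on the right does not hold.

(←) Conversely, if r ≡ 2 (mod 3) and r ≡ 9 (mod 10), then by the Chinese remainder theorem r ≡ 29 (mod 30). Since 29 ≡ 4 (mod 5) and 5 ∣ 30, we get r ≡ 4 (mod 5).

Only the converse holds.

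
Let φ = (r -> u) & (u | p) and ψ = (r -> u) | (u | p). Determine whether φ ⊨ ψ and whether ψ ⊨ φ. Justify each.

Only the forward direction holds.

(⇒) Assume the antecedent. If u is true, (r -> u) | (u | p) reduces to true regardless of the other variables. If u is false, the antecedent forces (u = F, r = F, p = T), and (r -> u) | (u | p) holds there. Either way (r -> u) | (u | p) holds.

(⇐) This fails. Under u = F, r = F, p = F, the left side is false but the right side is true.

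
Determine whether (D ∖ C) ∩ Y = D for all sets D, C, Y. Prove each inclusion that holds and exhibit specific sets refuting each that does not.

The sets are not equal: only the forward inclusion holds.

(⟸) This inclusion fails. Take D = {1}, C = ∅, Y = ∅; then 1 ∈ D but 1 ∉ (D ∖ C) ∩ Y.

(⟹) Let x ∈ (D ∖ C) ∩ Y. Then x ∈ D ∩ Y and x ∉ C, from which x ∈ D.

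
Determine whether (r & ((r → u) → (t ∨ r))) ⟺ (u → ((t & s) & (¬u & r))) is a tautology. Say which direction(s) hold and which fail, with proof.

(⇒) This fails. Under u = T, r = T, t = F, s = F, the left side is true but the right side is false.

(⇐) This fails. Under u = F, r = F, t = F, s = F, the left side is false but the right side is true.

Both directions fail.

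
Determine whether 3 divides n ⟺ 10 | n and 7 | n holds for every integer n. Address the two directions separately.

Neither direction holds.

[⇒] This fails: take n = 3. Certainly 3 ∣ 3, but 10 ∤ 3.

[⇐] This fails: take n = 70. Both 10 ∣ 70 and 7 ∣ 70, yet 70 is not a multiple of 3 (since 70 = 23·3 + 1), so 3 ∤ 70.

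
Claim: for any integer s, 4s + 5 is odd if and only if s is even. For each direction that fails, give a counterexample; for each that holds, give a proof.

The forward direction fails; the converse holds.

[⇒] This fails: take s = 7. Then 4s + 5 = 33, which is odd, yet s = 7 is odd, not even.

[⇐] Suppose s is even. Since 4 is even, 4s is even for every s, so 4s + 5 has the same parity as 5, which is odd. Hence 4s + 5 is odd.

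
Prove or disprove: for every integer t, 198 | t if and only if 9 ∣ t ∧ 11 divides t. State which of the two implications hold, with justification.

Not equivalent: only (⇒) holds.

(→) If 198 ∣ t, write t = 198q. Since 198 = 22·9, t = 9·(22q), so 9 ∣ t; and since 198 = 18·11, t = 11·(18q), so 11 ∣ t.

(←) This fails: take t = 99. Both 9 ∣ 99 and 11 ∣ 99, yet 99 is not a multiple of 198 (since 99 = 0·198 + 99), so 198 ∤ 99.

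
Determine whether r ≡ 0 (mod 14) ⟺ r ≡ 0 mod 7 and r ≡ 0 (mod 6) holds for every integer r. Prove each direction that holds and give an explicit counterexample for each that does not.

The forward direction fails; the converse holds.

Forward direction. This fails: r = 28 gives 28 ≡ 0 (mod 14) but 28 ≡ 4 (mod 6), so the conjunction on the right does not hold.

Converse. If r ≡ 0 (mod 7) and r ≡ 0 (mod 6), then by the Chinese remainder theorem r ≡ 0 (mod 42). Since 0 ≡ 0 (mod 14) and 14 ∣ 42, we get r ≡ 0 (mod 14).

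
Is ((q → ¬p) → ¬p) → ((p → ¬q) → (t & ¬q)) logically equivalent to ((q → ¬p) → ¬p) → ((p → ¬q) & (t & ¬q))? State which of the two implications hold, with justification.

(→) This fails. Under q = T, t = F, p = T, the left side is true but the right side is false.

(←) Assume the antecedent. If t is true, the antecedent forces (q = F, t = T, p = F) or (q = F, t = T, p = T), and the consequent holds there. If t is false, the antecedent forces (q = F, t = F, p = T), and the consequent holds there. Either way the consequent holds.

Only the converse holds.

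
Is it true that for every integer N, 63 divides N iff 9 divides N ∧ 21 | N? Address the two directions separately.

(⇒) If 63 ∣ N, write N = 63q. Since 63 = 7·9, N = 9·(7q), so 9 ∣ N; and since 63 = 3·21, N = 21·(3q), so 21 ∣ N.

(⇐) Suppose 9 ∣ N and 21 ∣ N. Any common multiple of 9 and 21 is a multiple of their lcm; here lcm(9, 21) = 9·21/gcd(9, 21) = 189/3 = 63, so 63 ∣ N.

Both directions hold.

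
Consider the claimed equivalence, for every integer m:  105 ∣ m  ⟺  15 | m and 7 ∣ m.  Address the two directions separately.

Equivalent; both directions hold.

(→) If 105 ∣ m, write m = 105q. Since 105 = 7·15, m = 15·(7q), so 15 ∣ m; and since 105 = 15·7, m = 7·(15q), so 7 ∣ m.

(←) Suppose 15 ∣ m and 7 ∣ m. Any common multiple of 15 and 7 is a multiple of their lcm; here gcd(15, 7) = 1, so lcm(15, 7) = 15·7 = 105, so 105 ∣ m.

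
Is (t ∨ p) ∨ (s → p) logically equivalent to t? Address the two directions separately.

(→) This fails. Under s = F, t = F, p = F, the left side is true but the right side is false.

(←) Assume the antecedent. If s is true, the antecedent forces (s = T, t = T, p = F) or (s = T, t = T, p = T), and (t ∨ p) ∨ (s → p) holds there. If s is false, (t ∨ p) ∨ (s → p) reduces to true regardless of the other variables. Either way (t ∨ p) ∨ (s → p) holds.

The forward direction fails; the converse holds.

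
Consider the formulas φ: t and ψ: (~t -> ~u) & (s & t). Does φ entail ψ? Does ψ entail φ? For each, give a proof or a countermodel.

[⇒] This fails. Under s = F, u = F, t = T, the left side is true but the right side is false.

[⇐] Assume the antecedent. If s is true, the antecedent forces (s = T, u = F, t = T) or (s = T, u = T, t = T), and t holds there. If s is false, the antecedent cannot hold. Either way t holds.

(⇒) fails; (⇐) holds.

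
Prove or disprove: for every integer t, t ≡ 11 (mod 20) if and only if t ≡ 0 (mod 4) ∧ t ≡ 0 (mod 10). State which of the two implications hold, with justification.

Both directions fail.

(→) This fails: t = 11 gives 11 ≡ 11 (mod 20) but 11 ≡ 3 (mod 4), so the conjunction on the right does not hold.

(←) This fails: t = 0 satisfies both congruences on the right (0 ≡ 0 mod 4 and 0 ≡ 0 mod 10) yet 0 ≡ 0 (mod 20), not 11.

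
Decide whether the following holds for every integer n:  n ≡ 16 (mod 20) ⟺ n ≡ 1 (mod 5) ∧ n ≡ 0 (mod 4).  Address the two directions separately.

(⟸) If n ≡ 1 (mod 5) and n ≡ 0 (mod 4), then by the Chinese remainder theorem n ≡ 16 (mod 20). This is exactly n ≡ 16 (mod 20).

(⟹) Suppose n ≡ 16 (mod 20); write n = 20j + 16. Since 5 ∣ 20, reducing mod 5 gives n ≡ 16 ≡ 1 (mod 5); since 4 ∣ 20, reducing mod 4 gives n ≡ 16 ≡ 0 (mod 4).

Both directions hold.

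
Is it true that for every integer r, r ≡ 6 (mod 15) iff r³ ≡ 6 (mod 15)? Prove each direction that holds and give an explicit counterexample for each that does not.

The biconditional holds.

[⇒] Suppose r ≡ 6 (mod 15). Write r = 15j + 6. Then (15j + 6)³ = 3375j³ + 4050j² + 1620j + 216 = 15(225j³ + 270j² + 108j + 14) + 6, so r³ ≡ 6 (mod 15).

[⇐] Conversely, suppose r³ ≡ 6 (mod 15). The only residue r in {0, …, 14} with r³ ≡ 6 (mod 15) is r = 6, so r ≡ 6 (mod 15).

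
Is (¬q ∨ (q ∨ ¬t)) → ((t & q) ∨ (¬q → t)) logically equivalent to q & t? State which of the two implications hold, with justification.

The forward direction fails; the converse holds.

Forward direction. This fails. Under t = T, q = F, the left side is true but the right side is false.

Converse. Assume the antecedent. If t is true, the consequent reduces to true regardless of the other variables. If t is false, the antecedent cannot hold. Either way the consequent holds.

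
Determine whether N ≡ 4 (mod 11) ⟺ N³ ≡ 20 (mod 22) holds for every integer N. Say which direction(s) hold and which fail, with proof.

[⇐] The residues r modulo 22 with r³ ≡ 20 (mod 22) are exactly {4}, and each is ≡ 4 (mod 11).

[⇒] This fails: take N = 15. Then 15 ≡ 4 (mod 11), but 15³ = 3375 ≡ 9 (mod 22), not 20.

Only the converse holds.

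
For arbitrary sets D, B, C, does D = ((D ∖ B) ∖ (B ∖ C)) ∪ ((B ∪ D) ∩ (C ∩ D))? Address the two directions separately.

Forward inclusion. This inclusion fails. Take D = {1}, B = {1}, C = ∅; then 1 ∈ D but 1 ∉ ((D ∖ B) ∖ (B ∖ C)) ∪ ((B ∪ D) ∩ (C ∩ D)).

Reverse inclusion. Let x ∈ ((D ∖ B) ∖ (B ∖ C)) ∪ ((B ∪ D) ∩ (C ∩ D)). Then either x ∈ D and x ∉ B, C; or x ∈ D ∩ C and x ∉ B; or x ∈ D ∩ B ∩ C. In each case x ∈ D, so ((D ∖ B) ∖ (B ∖ C)) ∪ ((B ∪ D) ∩ (C ∩ D)) ⊆ D.

The sets are not equal: only the reverse inclusion holds.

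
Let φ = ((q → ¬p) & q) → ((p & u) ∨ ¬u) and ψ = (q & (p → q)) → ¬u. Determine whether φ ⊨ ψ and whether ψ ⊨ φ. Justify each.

(←) Assume the antecedent. If q is true, the antecedent forces (p = F, q = T, u = F) or (p = T, q = T, u = F), and the consequent holds there. If q is false, the consequent reduces to true regardless of the other variables. Either way the consequent holds.

(→) This fails. Under p = T, q = T, u = T, the left side is true but the right side is false.

(⇒) fails; (⇐) holds.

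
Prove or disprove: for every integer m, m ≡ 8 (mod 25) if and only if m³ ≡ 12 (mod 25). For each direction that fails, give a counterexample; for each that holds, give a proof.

The biconditional holds.

Converse. Suppose m³ ≡ 12 (mod 25). The only residue r in {0, …, 24} with r³ ≡ 12 (mod 25) is r = 8, so m ≡ 8 (mod 25).

Forward direction. Suppose m ≡ 8 (mod 25). Write m = 25j + 8. Then (25j + 8)³ = 15625j³ + 15000j² + 4800j + 512 = 25(625j³ + 600j² + 192j + 20) + 12, so m³ ≡ 12 (mod 25).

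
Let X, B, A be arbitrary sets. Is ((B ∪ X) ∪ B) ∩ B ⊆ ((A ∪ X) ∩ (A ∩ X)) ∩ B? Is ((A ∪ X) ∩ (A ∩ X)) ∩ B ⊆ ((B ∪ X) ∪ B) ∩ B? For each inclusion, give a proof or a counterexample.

The sets are not equal: only the reverse inclusion holds.

(⟹) This inclusion fails. Take X = ∅, B = {1}, A = ∅; then 1 ∈ ((B ∪ X) ∪ B) ∩ B but 1 ∉ ((A ∪ X) ∩ (A ∩ X)) ∩ B.

(⟸) Let x ∈ ((A ∪ X) ∩ (A ∩ X)) ∩ B. Then x ∈ X ∩ B ∩ A, from which x ∈ ((B ∪ X) ∪ B) ∩ B.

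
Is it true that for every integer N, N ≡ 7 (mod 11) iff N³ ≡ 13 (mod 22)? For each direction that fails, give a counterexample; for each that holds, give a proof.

Only the reverse direction holds.

(→) This fails: take N = 18. Then 18 ≡ 7 (mod 11), but 18³ = 5832 ≡ 2 (mod 22), not 13.

(←) Conversely, the residues r modulo 22 with r³ ≡ 13 (mod 22) are exactly {7}, and each is ≡ 7 (mod 11).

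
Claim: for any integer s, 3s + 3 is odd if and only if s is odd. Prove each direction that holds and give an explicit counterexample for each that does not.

Both directions fail.

Forward direction. This fails: s = 6 gives 3s + 3 = 21, which is odd, but 6 is even, not odd.

Converse. This also fails: s = 1 is odd, but 3s + 3 = 6 is even, not odd.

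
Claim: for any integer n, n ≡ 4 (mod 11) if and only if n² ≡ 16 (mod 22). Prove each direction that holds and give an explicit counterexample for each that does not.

Neither direction holds.

(→) This fails: take n = 15. Then 15 ≡ 4 (mod 11), but 15² = 225 ≡ 5 (mod 22), not 16.

(←) This fails: take n = 18. Then 18² = 324 ≡ 16 (mod 22), yet 18 ≡ 7 (mod 11), not 4.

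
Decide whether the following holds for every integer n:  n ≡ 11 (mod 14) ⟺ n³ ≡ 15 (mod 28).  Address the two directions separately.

(⟹) This fails: take n = 25. Then 25 ≡ 11 (mod 14), but 25³ = 15625 ≡ 1 (mod 28), not 15.

(⟸) This fails: take n = 15. Then 15³ = 3375 ≡ 15 (mod 28), yet 15 ≡ 1 (mod 14), not 11.

Neither implication holds.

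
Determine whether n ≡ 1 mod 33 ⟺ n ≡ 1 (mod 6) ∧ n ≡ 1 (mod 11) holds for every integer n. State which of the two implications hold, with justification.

[⇐] If n ≡ 1 (mod 6) and n ≡ 1 (mod 11), then by the Chinese remainder theorem n ≡ 1 (mod 66). Since 1 ≡ 1 (mod 33) and 33 ∣ 66, we get n ≡ 1 (mod 33).

[⇒] This fails: n = 34 gives 34 ≡ 1 (mod 33) but 34 ≡ 4 (mod 6), so the conjunction on the right does not hold.

Only the reverse direction holds.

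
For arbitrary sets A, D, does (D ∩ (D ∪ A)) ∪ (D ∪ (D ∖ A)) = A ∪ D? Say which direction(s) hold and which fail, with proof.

(⊆) Let x ∈ (D ∩ (D ∪ A)) ∪ (D ∪ (D ∖ A)). Then either x ∈ D and x ∉ A; or x ∈ A ∩ D. In each case x ∈ A ∪ D, so (D ∩ (D ∪ A)) ∪ (D ∪ (D ∖ A)) ⊆ A ∪ D.

(⊇) This inclusion fails. Take A = {1}, D = ∅; then 1 ∈ A ∪ D but 1 ∉ (D ∩ (D ∪ A)) ∪ (D ∪ (D ∖ A)).

Only the forward inclusion holds.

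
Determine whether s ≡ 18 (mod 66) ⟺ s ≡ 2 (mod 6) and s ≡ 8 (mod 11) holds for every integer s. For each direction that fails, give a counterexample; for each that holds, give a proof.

(⇒) fails and (⇐) fails.

(⟹) This fails: s = 18 gives 18 ≡ 18 (mod 66) but 18 ≡ 0 (mod 6), so the conjunction on the right does not hold.

(⟸) This fails: s = 8 satisfies both congruences on the right (8 ≡ 2 mod 6 and 8 ≡ 8 mod 11) yet 8 ≡ 8 (mod 66), not 18.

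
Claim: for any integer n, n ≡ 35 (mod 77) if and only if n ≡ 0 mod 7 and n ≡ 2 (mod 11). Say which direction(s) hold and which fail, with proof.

The biconditional holds.

[⇒] Suppose n ≡ 35 (mod 77); write n = 77j + 35. Since 7 ∣ 77, reducing mod 7 gives n ≡ 35 ≡ 0 (mod 7); since 11 ∣ 77, reducing mod 11 gives n ≡ 35 ≡ 2 (mod 11).

[⇐] Conversely, if n ≡ 0 (mod 7) and n ≡ 2 (mod 11), then by the Chinese remainder theorem n ≡ 35 (mod 77). This is exactly n ≡ 35 (mod 77).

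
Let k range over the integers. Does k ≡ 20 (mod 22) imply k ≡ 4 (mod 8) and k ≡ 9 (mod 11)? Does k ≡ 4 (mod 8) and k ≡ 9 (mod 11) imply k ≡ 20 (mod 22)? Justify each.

Only the converse holds.

Forward direction. This fails: k = 64 gives 64 ≡ 20 (mod 22) but 64 ≡ 0 (mod 8), so the conjunction on the right does not hold.

Converse. If k ≡ 4 (mod 8) and k ≡ 9 (mod 11), then by the Chinese remainder theorem k ≡ 20 (mod 88). Since 20 ≡ 20 (mod 22) and 22 ∣ 88, we get k ≡ 20 (mod 22).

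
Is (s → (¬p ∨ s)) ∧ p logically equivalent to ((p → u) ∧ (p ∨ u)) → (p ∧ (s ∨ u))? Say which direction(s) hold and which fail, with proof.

The forward direction holds; the converse fails.

[⇒] Assume the antecedent. If p is true, the consequent reduces to true regardless of the other variables. If p is false, the antecedent cannot hold. Either way the consequent holds.

[⇐] This fails. Under p = F, s = F, u = F, the left side is false but the right side is true.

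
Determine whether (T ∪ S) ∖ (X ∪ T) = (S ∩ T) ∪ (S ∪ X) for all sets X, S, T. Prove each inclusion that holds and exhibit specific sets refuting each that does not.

(⊆) Let x ∈ (T ∪ S) ∖ (X ∪ T). Then x ∈ S and x ∉ X, T, from which x ∈ (S ∩ T) ∪ (S ∪ X).

(⊇) This inclusion fails. Take X = {1}, S = ∅, T = ∅; then 1 ∈ (S ∩ T) ∪ (S ∪ X) but 1 ∉ (T ∪ S) ∖ (X ∪ T).

The sets are not equal: only the forward inclusion holds.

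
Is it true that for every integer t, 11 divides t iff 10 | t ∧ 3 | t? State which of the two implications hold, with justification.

Both directions fail.

(⇒) This fails: take t = 11. Certainly 11 ∣ 11, but 10 ∤ 11.

(⇐) This fails: take t = 30. Both 10 ∣ 30 and 3 ∣ 30, yet 30 is not a multiple of 11 (since 30 = 2·11 + 8), so 11 ∤ 30.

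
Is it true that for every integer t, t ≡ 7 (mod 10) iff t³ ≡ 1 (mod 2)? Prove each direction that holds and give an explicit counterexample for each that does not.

Not equivalent: only (⇒) holds.

(⟸) This fails: take t = 1. Then 1³ = 1 ≡ 1 (mod 2), yet 1 ≡ 1 (mod 10), not 7.

(⟹) Suppose t ≡ 7 (mod 10). Then t³ ≡ 7³ = 343 (mod 10), and since 2 ∣ 10, also t³ ≡ 1 (mod 2).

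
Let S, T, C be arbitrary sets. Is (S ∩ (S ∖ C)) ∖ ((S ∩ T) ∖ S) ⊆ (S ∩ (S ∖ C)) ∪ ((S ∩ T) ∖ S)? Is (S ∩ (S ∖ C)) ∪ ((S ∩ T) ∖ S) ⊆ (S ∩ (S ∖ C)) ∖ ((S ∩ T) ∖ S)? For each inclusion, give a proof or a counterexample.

Forward inclusion. Let x ∈ (S ∩ (S ∖ C)) ∖ ((S ∩ T) ∖ S). Then either x ∈ S and x ∉ T, C; or x ∈ S ∩ T and x ∉ C. In each case x ∈ (S ∩ (S ∖ C)) ∪ ((S ∩ T) ∖ S), so (S ∩ (S ∖ C)) ∖ ((S ∩ T) ∖ S) ⊆ (S ∩ (S ∖ C)) ∪ ((S ∩ T) ∖ S).

Reverse inclusion. Let x ∈ (S ∩ (S ∖ C)) ∪ ((S ∩ T) ∖ S). Then either x ∈ S and x ∉ T, C; or x ∈ S ∩ T and x ∉ C. In each case x ∈ (S ∩ (S ∖ C)) ∖ ((S ∩ T) ∖ S), so (S ∩ (S ∖ C)) ∪ ((S ∩ T) ∖ S) ⊆ (S ∩ (S ∖ C)) ∖ ((S ∩ T) ∖ S).

Both inclusions hold; the sets are equal.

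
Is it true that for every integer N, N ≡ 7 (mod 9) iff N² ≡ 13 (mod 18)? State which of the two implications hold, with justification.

(→) This fails: take N = 16. Then 16 ≡ 7 (mod 9), but 16² = 256 ≡ 4 (mod 18), not 13.

(←) This fails: take N = 11. Then 11² = 121 ≡ 13 (mod 18), yet 11 ≡ 2 (mod 9), not 7.

Neither implication holds.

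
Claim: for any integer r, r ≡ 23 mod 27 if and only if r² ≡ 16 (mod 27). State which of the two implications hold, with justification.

(⇒) holds; (⇐) fails.

(⟸) This fails: take r = 4. Then 4² = 16 ≡ 16 (mod 27), yet 4 ≡ 4 (mod 27), not 23.

(⟹) Suppose r ≡ 23 mod 27. Write r = 27j + 23. Then (27j + 23)² = 729j² + 1242j + 529 = 27(27j² + 46j + 19) + 16, so r² ≡ 16 (mod 27).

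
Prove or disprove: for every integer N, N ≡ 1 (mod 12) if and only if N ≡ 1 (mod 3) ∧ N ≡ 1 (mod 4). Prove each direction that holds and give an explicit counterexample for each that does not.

(⟹) Suppose N ≡ 1 (mod 12); write N = 12j + 1. Since 3 ∣ 12, reducing mod 3 gives N ≡ 1 (mod 3); since 4 ∣ 12, reducing mod 4 gives N ≡ 1 (mod 4).

(⟸) Conversely, if N ≡ 1 (mod 3) and N ≡ 1 (mod 4), then by the Chinese remainder theorem N ≡ 1 (mod 12). This is exactly N ≡ 1 (mod 12).

Equivalent; both directions hold.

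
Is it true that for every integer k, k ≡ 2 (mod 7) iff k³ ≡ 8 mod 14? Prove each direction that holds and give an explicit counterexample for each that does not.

(→) This fails: take k = 9. Then 9 ≡ 2 (mod 7), but 9³ = 729 ≡ 1 (mod 14), not 8.

(←) This fails: take k = 4. Then 4³ = 64 ≡ 8 (mod 14), yet 4 ≡ 4 (mod 7), not 2.

Both directions fail.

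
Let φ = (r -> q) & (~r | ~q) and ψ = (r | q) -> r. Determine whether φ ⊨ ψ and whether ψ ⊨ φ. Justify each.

(→) This fails. Under r = F, q = T, the left side is true but the right side is false.

(←) This fails. Under r = T, q = F, the left side is false but the right side is true.

Neither direction holds.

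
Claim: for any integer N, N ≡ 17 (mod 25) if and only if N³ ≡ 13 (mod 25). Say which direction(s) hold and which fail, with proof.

(⇐) Suppose N³ ≡ 13 (mod 25). The only residue r in {0, …, 24} with r³ ≡ 13 (mod 25) is r = 17, so N ≡ 17 (mod 25).

(⇒) Suppose N ≡ 17 (mod 25). Write N = 25j + 17. Then (25j + 17)³ = 15625j³ + 31875j² + 21675j + 4913 = 25(625j³ + 1275j² + 867j + 196) + 13, so N³ ≡ 13 (mod 25).

Both directions hold.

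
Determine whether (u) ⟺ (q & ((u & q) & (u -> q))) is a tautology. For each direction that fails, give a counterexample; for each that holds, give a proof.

Forward direction. This fails. Under q = F, u = T, the left side is true but the right side is false.

Converse. Assume the antecedent. If q is true, the antecedent forces (q = T, u = T), and u holds there. If q is false, the antecedent cannot hold. Either way u holds.

Only the converse holds.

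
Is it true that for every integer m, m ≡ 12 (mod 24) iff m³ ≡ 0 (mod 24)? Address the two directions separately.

Forward direction. Suppose m ≡ 12 (mod 24). Write m = 24j + 12. Then (24j + 12)³ = 13824j³ + 20736j² + 10368j + 1728 = 24(576j³ + 864j² + 432j + 72) + 0, so m³ ≡ 0 (mod 24).

Converse. This fails: take m = 0. Then 0³ = 0 ≡ 0 (mod 24), yet 0 ≡ 0 (mod 24), not 12.

Only the forward direction holds.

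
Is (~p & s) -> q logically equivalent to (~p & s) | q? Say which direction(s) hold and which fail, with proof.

(⟹) This fails. Under q = F, s = F, p = F, the left side is true but the right side is false.

(⟸) This fails. Under q = F, s = T, p = F, the left side is false but the right side is true.

(⇒) fails and (⇐) fails.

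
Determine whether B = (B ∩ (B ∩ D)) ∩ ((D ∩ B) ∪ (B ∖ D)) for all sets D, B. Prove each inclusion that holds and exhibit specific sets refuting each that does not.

(⊆) This inclusion fails. Take D = ∅, B = {1}; then 1 ∈ B but 1 ∉ (B ∩ (B ∩ D)) ∩ ((D ∩ B) ∪ (B ∖ D)).

(⊇) Let x ∈ (B ∩ (B ∩ D)) ∩ ((D ∩ B) ∪ (B ∖ D)). Then x ∈ D ∩ B, from which x ∈ B.

(⊆) fails; (⊇) holds.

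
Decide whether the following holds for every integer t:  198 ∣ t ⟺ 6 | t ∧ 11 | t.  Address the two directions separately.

Only the forward direction holds.

(←) This fails: take t = 66. Both 6 ∣ 66 and 11 ∣ 66, yet 66 is not a multiple of 198 (since 66 = 0·198 + 66), so 198 ∤ 66.

(→) If 198 ∣ t, write t = 198q. Since 198 = 33·6, t = 6·(33q), so 6 ∣ t; and since 198 = 18·11, t = 11·(18q), so 11 ∣ t.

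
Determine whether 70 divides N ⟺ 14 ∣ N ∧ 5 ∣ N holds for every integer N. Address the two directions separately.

The biconditional holds.

(⟸) Suppose 14 ∣ N and 5 ∣ N. Any common multiple of 14 and 5 is a multiple of their lcm; here gcd(14, 5) = 1, so lcm(14, 5) = 14·5 = 70, so 70 ∣ N.

(⟹) If 70 ∣ N, write N = 70q. Since 70 = 5·14, N = 14·(5q), so 14 ∣ N; and since 70 = 14·5, N = 5·(14q), so 5 ∣ N.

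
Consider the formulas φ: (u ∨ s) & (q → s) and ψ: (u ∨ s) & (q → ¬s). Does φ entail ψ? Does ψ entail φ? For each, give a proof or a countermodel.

Neither direction holds.

[⇒] This fails. Under q = T, u = F, s = T, the left side is true but the right side is false.

[⇐] This fails. Under q = T, u = T, s = F, the left side is false but the right side is true.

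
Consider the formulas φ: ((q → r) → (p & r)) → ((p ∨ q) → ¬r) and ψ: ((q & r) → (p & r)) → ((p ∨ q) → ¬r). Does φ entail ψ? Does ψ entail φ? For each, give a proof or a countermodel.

(⟹) Assume the antecedent. If p is true, the antecedent forces (p = T, r = F, q = F) or (p = T, r = F, q = T), and the consequent holds there. If p is false, the consequent reduces to true regardless of the other variables. Either way the consequent holds.

(⟸) Assume the antecedent. If p is true, the antecedent forces (p = T, r = F, q = F) or (p = T, r = F, q = T), and the consequent holds there. If p is false, the consequent reduces to true regardless of the other variables. Either way the consequent holds.

Both directions hold; the statement is true.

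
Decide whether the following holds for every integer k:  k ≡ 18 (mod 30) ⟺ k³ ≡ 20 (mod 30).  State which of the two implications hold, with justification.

Forward direction. This fails: take k = 18. Then 18 ≡ 18 (mod 30), but 18³ = 5832 ≡ 12 (mod 30), not 20.

Converse. This fails: take k = 20. Then 20³ = 8000 ≡ 20 (mod 30), yet 20 ≡ 20 (mod 30), not 18.

Neither implication holds.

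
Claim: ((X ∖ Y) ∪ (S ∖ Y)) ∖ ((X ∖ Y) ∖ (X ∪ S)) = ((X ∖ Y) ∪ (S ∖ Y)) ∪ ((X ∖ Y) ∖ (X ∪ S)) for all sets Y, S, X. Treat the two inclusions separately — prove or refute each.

(⊆) Let x ∈ ((X ∖ Y) ∪ (S ∖ Y)) ∖ ((X ∖ Y) ∖ (X ∪ S)). Then either x ∈ S and x ∉ Y, X; or x ∈ X and x ∉ Y, S; or x ∈ S ∩ X and x ∉ Y. In each case x ∈ ((X ∖ Y) ∪ (S ∖ Y)) ∪ ((X ∖ Y) ∖ (X ∪ S)), so ((X ∖ Y) ∪ (S ∖ Y)) ∖ ((X ∖ Y) ∖ (X ∪ S)) ⊆ ((X ∖ Y) ∪ (S ∖ Y)) ∪ ((X ∖ Y) ∖ (X ∪ S)).

(⊇) Let x ∈ ((X ∖ Y) ∪ (S ∖ Y)) ∪ ((X ∖ Y) ∖ (X ∪ S)). Then either x ∈ S and x ∉ Y, X; or x ∈ X and x ∉ Y, S; or x ∈ S ∩ X and x ∉ Y. In each case x ∈ ((X ∖ Y) ∪ (S ∖ Y)) ∖ ((X ∖ Y) ∖ (X ∪ S)), so ((X ∖ Y) ∪ (S ∖ Y)) ∪ ((X ∖ Y) ∖ (X ∪ S)) ⊆ ((X ∖ Y) ∪ (S ∖ Y)) ∖ ((X ∖ Y) ∖ (X ∪ S)).

Both inclusions hold; the sets are equal.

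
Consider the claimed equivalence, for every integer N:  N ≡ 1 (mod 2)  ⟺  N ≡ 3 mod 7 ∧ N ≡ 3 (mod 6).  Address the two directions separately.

(⇒) fails; (⇐) holds.

(⟹) This fails: N = 1 gives 1 ≡ 1 (mod 2) but 1 ≡ 1 (mod 7), so the conjunction on the right does not hold.

(⟸) Conversely, if N ≡ 3 (mod 7) and N ≡ 3 (mod 6), then by the Chinese remainder theorem N ≡ 3 (mod 42). Since 3 ≡ 1 (mod 2) and 2 ∣ 42, we get N ≡ 1 (mod 2).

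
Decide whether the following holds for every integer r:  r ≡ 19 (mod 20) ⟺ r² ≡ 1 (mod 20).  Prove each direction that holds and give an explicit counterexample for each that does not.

(⇒) holds; (⇐) fails.

(⟹) Suppose r ≡ 19 (mod 20). Write r = 20j + 19. Then (20j + 19)² = 400j² + 760j + 361 = 20(20j² + 38j + 18) + 1, so r² ≡ 1 (mod 20).

(⟸) This fails: take r = 1. Then 1² = 1 ≡ 1 (mod 20), yet 1 ≡ 1 (mod 20), not 19.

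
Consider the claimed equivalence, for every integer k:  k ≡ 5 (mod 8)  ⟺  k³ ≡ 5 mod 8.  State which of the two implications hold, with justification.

(→) Suppose k ≡ 5 (mod 8). Write k = 8j + 5. Then (8j + 5)³ = 512j³ + 960j² + 600j + 125 = 8(64j³ + 120j² + 75j + 15) + 5, so k³ ≡ 5 (mod 8).

(←) For the converse, argue contrapositively. If k ≢ 5 (mod 8), then k is congruent to one of 0, 1, 2, 3, 4, 6, 7 modulo 8, and these give k³ ≡ 0, 1, 0, 3, 0, 0, 7 respectively — never 5.

Both directions hold; the statement is true.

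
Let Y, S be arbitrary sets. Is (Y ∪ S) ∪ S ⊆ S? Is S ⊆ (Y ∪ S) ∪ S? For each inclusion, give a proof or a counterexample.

(⊆) fails; (⊇) holds.

Forward inclusion. This inclusion fails. Take Y = {1}, S = ∅; then 1 ∈ (Y ∪ S) ∪ S but 1 ∉ S.

Reverse inclusion. Let x ∈ S. Then either x ∈ S and x ∉ Y; or x ∈ Y ∩ S. In each case x ∈ (Y ∪ S) ∪ S, so S ⊆ (Y ∪ S) ∪ S.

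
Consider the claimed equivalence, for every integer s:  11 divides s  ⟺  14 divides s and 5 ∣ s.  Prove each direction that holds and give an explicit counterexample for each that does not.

Both directions fail.

(→) This fails: take s = 11. Certainly 11 ∣ 11, but 14 ∤ 11.

(←) This fails: take s = 70. Both 14 ∣ 70 and 5 ∣ 70, yet 70 is not a multiple of 11 (since 70 = 6·11 + 4), so 11 ∤ 70.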